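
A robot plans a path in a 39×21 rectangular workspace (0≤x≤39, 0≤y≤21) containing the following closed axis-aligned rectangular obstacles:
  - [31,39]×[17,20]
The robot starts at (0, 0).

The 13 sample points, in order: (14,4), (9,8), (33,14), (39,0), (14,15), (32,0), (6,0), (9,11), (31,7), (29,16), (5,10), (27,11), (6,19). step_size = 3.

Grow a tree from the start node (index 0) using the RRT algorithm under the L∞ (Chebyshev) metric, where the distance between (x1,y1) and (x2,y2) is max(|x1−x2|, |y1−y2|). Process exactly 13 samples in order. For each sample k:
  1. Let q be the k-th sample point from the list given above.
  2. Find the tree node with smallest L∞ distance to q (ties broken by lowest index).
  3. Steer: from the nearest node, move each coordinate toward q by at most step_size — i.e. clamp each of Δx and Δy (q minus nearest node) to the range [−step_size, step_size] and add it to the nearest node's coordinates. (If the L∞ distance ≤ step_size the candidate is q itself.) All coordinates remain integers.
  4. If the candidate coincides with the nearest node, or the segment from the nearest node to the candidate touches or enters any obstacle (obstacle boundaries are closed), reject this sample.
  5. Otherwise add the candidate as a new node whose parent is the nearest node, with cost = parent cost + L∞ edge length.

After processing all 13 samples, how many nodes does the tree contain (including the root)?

Node count: 14

1. q=(14,4) nearest=0 d=14 new=(3,3) → add node 1 parent=0 cost=3
2. q=(9,8) nearest=1 d=6 new=(6,6) → add node 2 parent=1 cost=6
3. q=(33,14) nearest=2 d=27 new=(9,9) → add node 3 parent=2 cost=9
4. q=(39,0) nearest=3 d=30 new=(12,6) → add node 4 parent=3 cost=12
5. q=(14,15) nearest=3 d=6 new=(12,12) → add node 5 parent=3 cost=12
6. q=(32,0) nearest=4 d=20 new=(15,3) → add node 6 parent=4 cost=15
7. q=(6,0) nearest=1 d=3 new=(6,0) → add node 7 parent=1 cost=6
8. q=(9,11) nearest=3 d=2 new=(9,11) → add node 8 parent=3 cost=11
9. q=(31,7) nearest=6 d=16 new=(18,6) → add node 9 parent=6 cost=18
10. q=(29,16) nearest=9 d=11 new=(21,9) → add node 10 parent=9 cost=21
11. q=(5,10) nearest=2 d=4 new=(5,9) → add node 11 parent=2 cost=9
12. q=(27,11) nearest=10 d=6 new=(24,11) → add node 12 parent=10 cost=24
13. q=(6,19) nearest=5 d=7 new=(9,15) → add node 13 parent=5 cost=15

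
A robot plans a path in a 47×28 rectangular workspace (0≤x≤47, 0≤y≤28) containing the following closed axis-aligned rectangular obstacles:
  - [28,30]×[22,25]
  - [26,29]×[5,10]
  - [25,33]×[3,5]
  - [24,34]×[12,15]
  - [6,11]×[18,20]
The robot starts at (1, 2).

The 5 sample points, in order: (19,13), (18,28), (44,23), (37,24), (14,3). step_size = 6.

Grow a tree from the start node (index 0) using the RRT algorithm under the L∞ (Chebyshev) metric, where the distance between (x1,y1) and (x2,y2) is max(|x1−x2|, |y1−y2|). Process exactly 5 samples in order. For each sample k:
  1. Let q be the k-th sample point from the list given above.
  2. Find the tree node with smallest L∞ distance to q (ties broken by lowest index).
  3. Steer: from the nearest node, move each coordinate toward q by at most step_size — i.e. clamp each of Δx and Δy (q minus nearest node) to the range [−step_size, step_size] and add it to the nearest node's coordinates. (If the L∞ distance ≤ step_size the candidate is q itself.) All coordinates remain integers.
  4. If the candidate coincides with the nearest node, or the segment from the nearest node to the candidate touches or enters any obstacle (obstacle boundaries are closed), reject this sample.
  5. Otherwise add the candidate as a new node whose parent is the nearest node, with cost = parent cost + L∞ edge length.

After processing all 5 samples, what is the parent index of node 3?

1. q=(19,13) nearest=0 d=18 new=(7,8) → add node 1 parent=0 cost=6
2. q=(18,28) nearest=1 d=20 new=(13,14) → add node 2 parent=1 cost=12
3. q=(44,23) nearest=2 d=31 new=(19,20) → add node 3 parent=2 cost=18
4. q=(37,24) nearest=3 d=18 new=(25,24) → add node 4 parent=3 cost=24
5. q=(14,3) nearest=1 d=7 new=(13,3) → add node 5 parent=1 cost=12

Parent of node 3: 2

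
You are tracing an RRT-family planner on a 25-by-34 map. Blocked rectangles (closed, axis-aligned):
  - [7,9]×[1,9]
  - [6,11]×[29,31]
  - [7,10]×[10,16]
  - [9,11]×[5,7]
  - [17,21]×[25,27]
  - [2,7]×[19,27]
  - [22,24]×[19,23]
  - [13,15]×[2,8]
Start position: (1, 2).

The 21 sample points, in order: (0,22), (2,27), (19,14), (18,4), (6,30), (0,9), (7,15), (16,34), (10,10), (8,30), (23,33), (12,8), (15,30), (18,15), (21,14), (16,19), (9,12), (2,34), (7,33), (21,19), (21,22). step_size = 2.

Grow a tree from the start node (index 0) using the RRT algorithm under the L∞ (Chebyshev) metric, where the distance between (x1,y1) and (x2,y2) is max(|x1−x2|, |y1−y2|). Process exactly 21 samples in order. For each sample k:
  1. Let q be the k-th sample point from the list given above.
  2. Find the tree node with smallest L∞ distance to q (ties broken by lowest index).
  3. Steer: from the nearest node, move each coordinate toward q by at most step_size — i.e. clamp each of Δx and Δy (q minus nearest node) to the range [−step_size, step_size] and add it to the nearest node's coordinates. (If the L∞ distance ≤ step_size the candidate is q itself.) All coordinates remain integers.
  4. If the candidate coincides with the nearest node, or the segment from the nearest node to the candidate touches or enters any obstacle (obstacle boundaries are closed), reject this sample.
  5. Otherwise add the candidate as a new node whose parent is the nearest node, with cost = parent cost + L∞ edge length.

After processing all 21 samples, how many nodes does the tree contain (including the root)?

Node count: 9

1. q=(0,22) nearest=0 d=20 new=(0,4) → add node 1 parent=0 cost=2
2. q=(2,27) nearest=1 d=23 new=(2,6) → add node 2 parent=1 cost=4
3. q=(19,14) nearest=2 d=17 new=(4,8) → add node 3 parent=2 cost=6
4. q=(18,4) nearest=3 d=14 new=(6,6) → add node 4 parent=3 cost=8
5. q=(6,30) nearest=3 d=22 new=(6,10) → add node 5 parent=3 cost=8
6. q=(0,9) nearest=2 d=3 new=(0,8) → add node 6 parent=2 cost=6
7. q=(7,15) nearest=5 d=5 new=(7,12) → blocked by [7,10]×[10,16], reject
8. q=(16,34) nearest=5 d=24 new=(8,12) → blocked by [7,10]×[10,16], reject
9. q=(10,10) nearest=4 d=4 new=(8,8) → blocked by [7,9]×[1,9], reject
10. q=(8,30) nearest=5 d=20 new=(8,12) → blocked by [7,10]×[10,16], reject
11. q=(23,33) nearest=5 d=23 new=(8,12) → blocked by [7,10]×[10,16], reject
12. q=(12,8) nearest=4 d=6 new=(8,8) → blocked by [7,9]×[1,9], reject
13. q=(15,30) nearest=5 d=20 new=(8,12) → blocked by [7,10]×[10,16], reject
14. q=(18,15) nearest=4 d=12 new=(8,8) → blocked by [7,9]×[1,9], reject
15. q=(21,14) nearest=4 d=15 new=(8,8) → blocked by [7,9]×[1,9], reject
16. q=(16,19) nearest=5 d=10 new=(8,12) → blocked by [7,10]×[10,16], reject
17. q=(9,12) nearest=5 d=3 new=(8,12) → blocked by [7,10]×[10,16], reject
18. q=(2,34) nearest=5 d=24 new=(4,12) → add node 7 parent=5 cost=10
19. q=(7,33) nearest=7 d=21 new=(6,14) → add node 8 parent=7 cost=12
20. q=(21,19) nearest=4 d=15 new=(8,8) → blocked by [7,9]×[1,9], reject
21. q=(21,22) nearest=5 d=15 new=(8,12) → blocked by [7,10]×[10,16], reject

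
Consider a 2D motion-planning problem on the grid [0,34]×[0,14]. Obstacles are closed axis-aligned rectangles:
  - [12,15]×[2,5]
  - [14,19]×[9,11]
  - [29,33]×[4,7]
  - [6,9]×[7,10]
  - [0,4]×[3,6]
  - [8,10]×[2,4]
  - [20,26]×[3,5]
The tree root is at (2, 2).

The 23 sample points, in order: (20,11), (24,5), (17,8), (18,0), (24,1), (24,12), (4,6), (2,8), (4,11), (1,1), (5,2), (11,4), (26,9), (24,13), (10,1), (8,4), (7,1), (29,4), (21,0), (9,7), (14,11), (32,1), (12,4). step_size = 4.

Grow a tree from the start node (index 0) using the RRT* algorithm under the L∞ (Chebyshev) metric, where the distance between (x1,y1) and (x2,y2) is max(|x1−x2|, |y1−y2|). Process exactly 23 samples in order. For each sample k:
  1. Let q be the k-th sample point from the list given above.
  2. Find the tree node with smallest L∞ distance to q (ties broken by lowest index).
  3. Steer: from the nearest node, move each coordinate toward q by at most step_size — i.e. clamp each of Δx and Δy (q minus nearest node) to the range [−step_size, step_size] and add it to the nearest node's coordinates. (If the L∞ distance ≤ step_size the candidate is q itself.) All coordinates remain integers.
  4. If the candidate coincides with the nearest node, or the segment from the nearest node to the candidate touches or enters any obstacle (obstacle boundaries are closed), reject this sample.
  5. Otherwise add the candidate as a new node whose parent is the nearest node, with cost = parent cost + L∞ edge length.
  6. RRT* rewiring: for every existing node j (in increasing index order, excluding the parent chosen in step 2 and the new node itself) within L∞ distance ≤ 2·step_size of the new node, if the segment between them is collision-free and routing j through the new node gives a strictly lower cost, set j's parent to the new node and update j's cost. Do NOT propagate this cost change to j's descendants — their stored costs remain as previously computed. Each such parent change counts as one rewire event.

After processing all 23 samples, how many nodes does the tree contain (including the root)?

Node count: 9

1. q=(20,11) nearest=0 d=18 new=(6,6) → blocked by [0,4]×[3,6], reject
2. q=(24,5) nearest=0 d=22 new=(6,5) → blocked by [0,4]×[3,6], reject
3. q=(17,8) nearest=0 d=15 new=(6,6) → blocked by [0,4]×[3,6], reject
4. q=(18,0) nearest=0 d=16 new=(6,0) → add node 1 parent=0 cost=4
5. q=(24,1) nearest=1 d=18 new=(10,1) → add node 2 parent=1 cost=8
6. q=(24,12) nearest=2 d=14 new=(14,5) → blocked by [12,15]×[2,5], reject
7. q=(4,6) nearest=0 d=4 new=(4,6) → blocked by [0,4]×[3,6], reject
8. q=(2,8) nearest=0 d=6 new=(2,6) → blocked by [0,4]×[3,6], reject
9. q=(4,11) nearest=0 d=9 new=(4,6) → blocked by [0,4]×[3,6], reject
10. q=(1,1) nearest=0 d=1 new=(1,1) → add node 3 parent=0 cost=1
11. q=(5,2) nearest=1 d=2 new=(5,2) → add node 4 parent=1 cost=6
12. q=(11,4) nearest=2 d=3 new=(11,4) → add node 5 parent=2 cost=11
13. q=(26,9) nearest=5 d=15 new=(15,8) → blocked by [12,15]×[2,5], reject
14. q=(24,13) nearest=5 d=13 new=(15,8) → blocked by [12,15]×[2,5], reject
15. q=(10,1) nearest=2 d=0 → coincident, reject
16. q=(8,4) nearest=2 d=3 new=(8,4) → blocked by [8,10]×[2,4], reject
17. q=(7,1) nearest=1 d=1 new=(7,1) → add node 6 parent=1 cost=5
18. q=(29,4) nearest=5 d=18 new=(15,4) → blocked by [12,15]×[2,5], reject
19. q=(21,0) nearest=5 d=10 new=(15,0) → blocked by [12,15]×[2,5], reject
20. q=(9,7) nearest=5 d=3 new=(9,7) → blocked by [6,9]×[7,10], reject
21. q=(14,11) nearest=5 d=7 new=(14,8) → add node 7 parent=5 cost=15
22. q=(32,1) nearest=7 d=18 new=(18,4) → add node 8 parent=7 cost=19
23. q=(12,4) nearest=5 d=1 new=(12,4) → blocked by [12,15]×[2,5], reject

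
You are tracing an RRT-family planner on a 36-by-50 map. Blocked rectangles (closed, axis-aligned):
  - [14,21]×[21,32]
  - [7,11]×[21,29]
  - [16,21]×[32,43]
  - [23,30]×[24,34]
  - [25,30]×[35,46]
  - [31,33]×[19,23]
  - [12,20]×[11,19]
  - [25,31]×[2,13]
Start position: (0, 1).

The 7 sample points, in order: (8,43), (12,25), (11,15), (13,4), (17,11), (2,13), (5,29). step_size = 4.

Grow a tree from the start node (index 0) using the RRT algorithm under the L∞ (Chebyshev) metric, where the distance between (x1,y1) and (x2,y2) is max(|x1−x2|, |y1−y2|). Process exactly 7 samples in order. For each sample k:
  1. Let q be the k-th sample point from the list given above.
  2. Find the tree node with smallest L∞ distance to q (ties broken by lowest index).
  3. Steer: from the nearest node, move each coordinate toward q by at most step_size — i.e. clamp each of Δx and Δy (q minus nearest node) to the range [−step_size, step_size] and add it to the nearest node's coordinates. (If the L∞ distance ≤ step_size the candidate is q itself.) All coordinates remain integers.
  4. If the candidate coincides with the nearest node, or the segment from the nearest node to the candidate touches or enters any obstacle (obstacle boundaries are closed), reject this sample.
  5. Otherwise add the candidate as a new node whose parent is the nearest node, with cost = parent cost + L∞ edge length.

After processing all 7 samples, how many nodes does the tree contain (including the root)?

Node count: 7

1. q=(8,43) nearest=0 d=42 new=(4,5) → add node 1 parent=0 cost=4
2. q=(12,25) nearest=1 d=20 new=(8,9) → add node 2 parent=1 cost=8
3. q=(11,15) nearest=2 d=6 new=(11,13) → add node 3 parent=2 cost=12
4. q=(13,4) nearest=2 d=5 new=(12,5) → add node 4 parent=2 cost=12
5. q=(17,11) nearest=3 d=6 new=(15,11) → blocked by [12,20]×[11,19], reject
6. q=(2,13) nearest=2 d=6 new=(4,13) → add node 5 parent=2 cost=12
7. q=(5,29) nearest=3 d=16 new=(7,17) → add node 6 parent=3 cost=16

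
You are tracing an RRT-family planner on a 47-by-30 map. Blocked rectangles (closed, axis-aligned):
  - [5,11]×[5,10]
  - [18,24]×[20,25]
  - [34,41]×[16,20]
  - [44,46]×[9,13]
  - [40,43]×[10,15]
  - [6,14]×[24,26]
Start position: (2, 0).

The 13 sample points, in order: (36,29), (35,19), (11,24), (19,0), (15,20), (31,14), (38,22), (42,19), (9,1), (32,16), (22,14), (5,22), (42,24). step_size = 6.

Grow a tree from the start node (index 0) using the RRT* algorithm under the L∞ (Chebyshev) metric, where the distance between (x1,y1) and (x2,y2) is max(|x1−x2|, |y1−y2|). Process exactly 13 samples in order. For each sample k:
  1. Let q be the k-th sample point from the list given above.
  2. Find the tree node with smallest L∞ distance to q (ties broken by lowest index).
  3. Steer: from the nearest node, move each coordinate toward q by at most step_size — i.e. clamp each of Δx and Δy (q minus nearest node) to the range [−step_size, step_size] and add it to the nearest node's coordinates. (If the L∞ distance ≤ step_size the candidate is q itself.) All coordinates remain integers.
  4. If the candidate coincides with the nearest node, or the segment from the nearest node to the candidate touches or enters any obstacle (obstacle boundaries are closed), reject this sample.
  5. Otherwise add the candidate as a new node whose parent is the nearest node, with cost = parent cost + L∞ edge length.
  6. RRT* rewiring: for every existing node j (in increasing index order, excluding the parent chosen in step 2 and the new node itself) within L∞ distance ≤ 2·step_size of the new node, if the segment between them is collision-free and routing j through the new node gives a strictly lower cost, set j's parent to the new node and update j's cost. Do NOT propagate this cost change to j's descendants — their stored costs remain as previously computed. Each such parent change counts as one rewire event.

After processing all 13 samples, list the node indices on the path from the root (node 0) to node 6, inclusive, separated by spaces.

Path: 0 1 2 3 4 6

1. q=(36,29) nearest=0 d=34 new=(8,6) → blocked by [5,11]×[5,10], reject
2. q=(35,19) nearest=0 d=33 new=(8,6) → blocked by [5,11]×[5,10], reject
3. q=(11,24) nearest=0 d=24 new=(8,6) → blocked by [5,11]×[5,10], reject
4. q=(19,0) nearest=0 d=17 new=(8,0) → add node 1 parent=0 cost=6
5. q=(15,20) nearest=0 d=20 new=(8,6) → blocked by [5,11]×[5,10], reject
6. q=(31,14) nearest=1 d=23 new=(14,6) → add node 2 parent=1 cost=12
7. q=(38,22) nearest=2 d=24 new=(20,12) → add node 3 parent=2 cost=18
8. q=(42,19) nearest=3 d=22 new=(26,18) → add node 4 parent=3 cost=24
9. q=(9,1) nearest=1 d=1 new=(9,1) → add node 5 parent=1 cost=7
10. q=(32,16) nearest=4 d=6 new=(32,16) → add node 6 parent=4 cost=30
11. q=(22,14) nearest=3 d=2 new=(22,14) → add node 7 parent=3 cost=20
12. q=(5,22) nearest=3 d=15 new=(14,18) → add node 8 parent=3 cost=24
13. q=(42,24) nearest=6 d=10 new=(38,22) → blocked by [34,41]×[16,20], reject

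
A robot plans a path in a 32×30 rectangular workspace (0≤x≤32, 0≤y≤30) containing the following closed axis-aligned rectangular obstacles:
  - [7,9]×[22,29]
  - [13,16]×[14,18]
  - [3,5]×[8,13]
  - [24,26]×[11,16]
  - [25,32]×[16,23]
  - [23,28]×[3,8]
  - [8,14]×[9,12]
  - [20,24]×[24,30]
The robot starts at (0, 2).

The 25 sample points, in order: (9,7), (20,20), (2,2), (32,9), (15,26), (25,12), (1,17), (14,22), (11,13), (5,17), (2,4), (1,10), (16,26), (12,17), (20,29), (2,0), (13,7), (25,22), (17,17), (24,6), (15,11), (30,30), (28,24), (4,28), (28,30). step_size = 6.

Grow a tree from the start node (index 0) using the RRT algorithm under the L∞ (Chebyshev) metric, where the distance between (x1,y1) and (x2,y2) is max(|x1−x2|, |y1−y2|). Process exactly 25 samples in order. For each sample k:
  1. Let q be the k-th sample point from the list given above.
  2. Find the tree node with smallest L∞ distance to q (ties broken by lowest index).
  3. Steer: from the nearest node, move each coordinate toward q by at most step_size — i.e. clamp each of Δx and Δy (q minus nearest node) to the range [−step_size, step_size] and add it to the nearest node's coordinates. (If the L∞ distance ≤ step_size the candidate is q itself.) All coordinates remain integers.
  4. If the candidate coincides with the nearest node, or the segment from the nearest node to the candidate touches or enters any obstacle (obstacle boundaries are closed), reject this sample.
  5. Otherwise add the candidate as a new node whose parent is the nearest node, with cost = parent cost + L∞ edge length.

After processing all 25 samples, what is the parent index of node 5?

Parent of node 5: 1

1. q=(9,7) nearest=0 d=9 new=(6,7) → add node 1 parent=0 cost=6
2. q=(20,20) nearest=1 d=14 new=(12,13) → blocked by [8,14]×[9,12], reject
3. q=(2,2) nearest=0 d=2 new=(2,2) → add node 2 parent=0 cost=2
4. q=(32,9) nearest=1 d=26 new=(12,9) → blocked by [8,14]×[9,12], reject
5. q=(15,26) nearest=1 d=19 new=(12,13) → blocked by [8,14]×[9,12], reject
6. q=(25,12) nearest=1 d=19 new=(12,12) → blocked by [8,14]×[9,12], reject
7. q=(1,17) nearest=1 d=10 new=(1,13) → blocked by [3,5]×[8,13], reject
8. q=(14,22) nearest=1 d=15 new=(12,13) → blocked by [8,14]×[9,12], reject
9. q=(11,13) nearest=1 d=6 new=(11,13) → blocked by [8,14]×[9,12], reject
10. q=(5,17) nearest=1 d=10 new=(5,13) → blocked by [3,5]×[8,13], reject
11. q=(2,4) nearest=0 d=2 new=(2,4) → add node 3 parent=0 cost=2
12. q=(1,10) nearest=1 d=5 new=(1,10) → blocked by [3,5]×[8,13], reject
13. q=(16,26) nearest=1 d=19 new=(12,13) → blocked by [8,14]×[9,12], reject
14. q=(12,17) nearest=1 d=10 new=(12,13) → blocked by [8,14]×[9,12], reject
15. q=(20,29) nearest=1 d=22 new=(12,13) → blocked by [8,14]×[9,12], reject
16. q=(2,0) nearest=0 d=2 new=(2,0) → add node 4 parent=0 cost=2
17. q=(13,7) nearest=1 d=7 new=(12,7) → add node 5 parent=1 cost=12
18. q=(25,22) nearest=5 d=15 new=(18,13) → blocked by [8,14]×[9,12], reject
19. q=(17,17) nearest=5 d=10 new=(17,13) → blocked by [8,14]×[9,12], reject
20. q=(24,6) nearest=5 d=12 new=(18,6) → add node 6 parent=5 cost=18
21. q=(15,11) nearest=5 d=4 new=(15,11) → blocked by [8,14]×[9,12], reject
22. q=(30,30) nearest=5 d=23 new=(18,13) → blocked by [8,14]×[9,12], reject
23. q=(28,24) nearest=5 d=17 new=(18,13) → blocked by [8,14]×[9,12], reject
24. q=(4,28) nearest=1 d=21 new=(4,13) → blocked by [3,5]×[8,13], reject
25. q=(28,30) nearest=1 d=23 new=(12,13) → blocked by [8,14]×[9,12], reject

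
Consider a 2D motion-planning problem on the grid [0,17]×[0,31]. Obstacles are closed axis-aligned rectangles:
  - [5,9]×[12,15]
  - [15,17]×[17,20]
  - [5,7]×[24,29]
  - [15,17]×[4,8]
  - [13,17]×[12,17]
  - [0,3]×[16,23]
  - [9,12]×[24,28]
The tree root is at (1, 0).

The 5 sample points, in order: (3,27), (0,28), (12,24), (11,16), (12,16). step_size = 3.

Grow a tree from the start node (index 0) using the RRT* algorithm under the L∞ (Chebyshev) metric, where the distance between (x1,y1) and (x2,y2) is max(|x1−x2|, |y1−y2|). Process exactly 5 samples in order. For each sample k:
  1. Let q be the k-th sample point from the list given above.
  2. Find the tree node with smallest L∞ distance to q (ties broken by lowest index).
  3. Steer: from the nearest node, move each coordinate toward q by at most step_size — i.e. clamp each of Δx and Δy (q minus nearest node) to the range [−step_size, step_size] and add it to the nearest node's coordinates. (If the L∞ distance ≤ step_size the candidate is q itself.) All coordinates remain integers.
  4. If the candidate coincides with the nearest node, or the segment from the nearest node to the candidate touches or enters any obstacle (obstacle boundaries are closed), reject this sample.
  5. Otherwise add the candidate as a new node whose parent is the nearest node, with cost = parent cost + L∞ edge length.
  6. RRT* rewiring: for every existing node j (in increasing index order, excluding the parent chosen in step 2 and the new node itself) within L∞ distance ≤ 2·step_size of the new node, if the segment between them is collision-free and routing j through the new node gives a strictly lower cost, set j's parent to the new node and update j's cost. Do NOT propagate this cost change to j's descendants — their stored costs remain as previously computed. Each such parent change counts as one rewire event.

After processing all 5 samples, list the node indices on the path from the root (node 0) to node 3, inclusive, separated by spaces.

1. q=(3,27) nearest=0 d=27 new=(3,3) → add node 1 parent=0 cost=3
2. q=(0,28) nearest=1 d=25 new=(0,6) → add node 2 parent=1 cost=6
3. q=(12,24) nearest=2 d=18 new=(3,9) → add node 3 parent=2 cost=9
4. q=(11,16) nearest=3 d=8 new=(6,12) → blocked by [5,9]×[12,15], reject
5. q=(12,16) nearest=3 d=9 new=(6,12) → blocked by [5,9]×[12,15], reject

Path: 0 1 2 3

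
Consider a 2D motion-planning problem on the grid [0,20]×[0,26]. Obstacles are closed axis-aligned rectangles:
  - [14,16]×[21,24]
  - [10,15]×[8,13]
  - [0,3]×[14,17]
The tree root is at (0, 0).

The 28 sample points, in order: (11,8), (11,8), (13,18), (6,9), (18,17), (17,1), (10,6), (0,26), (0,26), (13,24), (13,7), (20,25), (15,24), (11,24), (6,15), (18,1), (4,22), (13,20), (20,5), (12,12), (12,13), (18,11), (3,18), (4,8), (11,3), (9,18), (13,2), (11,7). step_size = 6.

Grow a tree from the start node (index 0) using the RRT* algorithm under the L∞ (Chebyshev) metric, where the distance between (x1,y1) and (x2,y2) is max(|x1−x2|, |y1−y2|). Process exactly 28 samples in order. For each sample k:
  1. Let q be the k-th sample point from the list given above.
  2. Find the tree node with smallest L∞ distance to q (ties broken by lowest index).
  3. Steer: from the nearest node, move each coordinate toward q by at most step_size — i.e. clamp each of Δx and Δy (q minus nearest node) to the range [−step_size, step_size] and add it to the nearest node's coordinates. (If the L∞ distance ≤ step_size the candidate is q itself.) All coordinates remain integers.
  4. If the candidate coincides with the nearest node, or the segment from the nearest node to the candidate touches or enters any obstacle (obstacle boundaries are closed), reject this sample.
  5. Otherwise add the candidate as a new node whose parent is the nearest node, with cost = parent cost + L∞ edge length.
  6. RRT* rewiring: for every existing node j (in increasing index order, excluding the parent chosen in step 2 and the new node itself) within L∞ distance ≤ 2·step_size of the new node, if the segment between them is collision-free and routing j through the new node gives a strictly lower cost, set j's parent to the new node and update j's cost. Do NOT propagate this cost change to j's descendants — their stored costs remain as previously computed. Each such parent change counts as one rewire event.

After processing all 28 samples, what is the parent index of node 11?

1. q=(11,8) nearest=0 d=11 new=(6,6) → add node 1 parent=0 cost=6
2. q=(11,8) nearest=1 d=5 new=(11,8) → blocked by [10,15]×[8,13], reject
3. q=(13,18) nearest=1 d=12 new=(12,12) → blocked by [10,15]×[8,13], reject
4. q=(6,9) nearest=1 d=3 new=(6,9) → add node 2 parent=1 cost=9
5. q=(18,17) nearest=1 d=12 new=(12,12) → blocked by [10,15]×[8,13], reject
6. q=(17,1) nearest=1 d=11 new=(12,1) → add node 3 parent=1 cost=12
7. q=(10,6) nearest=1 d=4 new=(10,6) → add node 4 parent=1 cost=10
8. q=(0,26) nearest=2 d=17 new=(0,15) → blocked by [0,3]×[14,17], reject
9. q=(0,26) nearest=2 d=17 new=(0,15) → blocked by [0,3]×[14,17], reject
10. q=(13,24) nearest=2 d=15 new=(12,15) → blocked by [10,15]×[8,13], reject
11. q=(13,7) nearest=4 d=3 new=(13,7) → add node 5 parent=4 cost=13
12. q=(20,25) nearest=2 d=16 new=(12,15) → blocked by [10,15]×[8,13], reject
13. q=(15,24) nearest=2 d=15 new=(12,15) → blocked by [10,15]×[8,13], reject
14. q=(11,24) nearest=2 d=15 new=(11,15) → add node 6 parent=2 cost=15
15. q=(6,15) nearest=6 d=5 new=(6,15) → add node 7 parent=6 cost=20
16. q=(18,1) nearest=3 d=6 new=(18,1) → add node 8 parent=3 cost=18
17. q=(4,22) nearest=6 d=7 new=(5,21) → add node 9 parent=6 cost=21
18. q=(13,20) nearest=6 d=5 new=(13,20) → add node 10 parent=6 cost=20
19. q=(20,5) nearest=8 d=4 new=(20,5) → add node 11 parent=8 cost=22
20. q=(12,12) nearest=6 d=3 new=(12,12) → blocked by [10,15]×[8,13], reject
21. q=(12,13) nearest=6 d=2 new=(12,13) → blocked by [10,15]×[8,13], reject
22. q=(18,11) nearest=5 d=5 new=(18,11) → blocked by [10,15]×[8,13], reject
23. q=(3,18) nearest=7 d=3 new=(3,18) → add node 12 parent=7 cost=23
24. q=(4,8) nearest=1 d=2 new=(4,8) → add node 13 parent=1 cost=8; rewire 7→13 (15<20); rewire 12→13 (18<23)
25. q=(11,3) nearest=3 d=2 new=(11,3) → add node 14 parent=3 cost=14
26. q=(9,18) nearest=6 d=3 new=(9,18) → add node 15 parent=6 cost=18
27. q=(13,2) nearest=3 d=1 new=(13,2) → add node 16 parent=3 cost=13; rewire 11→16 (20<22)
28. q=(11,7) nearest=4 d=1 new=(11,7) → add node 17 parent=4 cost=11

Parent of node 11: 16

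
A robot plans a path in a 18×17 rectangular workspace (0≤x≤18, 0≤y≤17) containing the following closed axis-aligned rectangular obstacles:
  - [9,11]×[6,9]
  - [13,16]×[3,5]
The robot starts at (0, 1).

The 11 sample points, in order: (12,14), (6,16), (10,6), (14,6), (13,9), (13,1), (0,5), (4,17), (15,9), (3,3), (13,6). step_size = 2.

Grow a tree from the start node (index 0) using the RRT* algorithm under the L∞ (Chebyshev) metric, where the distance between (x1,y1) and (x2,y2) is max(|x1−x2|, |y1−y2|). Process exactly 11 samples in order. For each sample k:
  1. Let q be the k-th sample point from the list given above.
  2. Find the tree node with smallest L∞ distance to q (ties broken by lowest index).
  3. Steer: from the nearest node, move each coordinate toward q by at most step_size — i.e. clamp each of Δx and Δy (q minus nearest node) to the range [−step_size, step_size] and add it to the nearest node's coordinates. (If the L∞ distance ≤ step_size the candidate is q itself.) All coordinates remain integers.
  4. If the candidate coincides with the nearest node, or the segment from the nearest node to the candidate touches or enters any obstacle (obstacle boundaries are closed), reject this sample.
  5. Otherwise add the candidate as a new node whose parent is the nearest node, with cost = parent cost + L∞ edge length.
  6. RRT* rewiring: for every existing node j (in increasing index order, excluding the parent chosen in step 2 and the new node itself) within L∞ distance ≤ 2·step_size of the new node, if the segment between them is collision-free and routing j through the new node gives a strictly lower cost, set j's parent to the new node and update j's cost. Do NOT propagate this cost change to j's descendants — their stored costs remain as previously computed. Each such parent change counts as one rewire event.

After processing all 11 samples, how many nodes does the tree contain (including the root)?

1. q=(12,14) nearest=0 d=13 new=(2,3) → add node 1 parent=0 cost=2
2. q=(6,16) nearest=1 d=13 new=(4,5) → add node 2 parent=1 cost=4
3. q=(10,6) nearest=2 d=6 new=(6,6) → add node 3 parent=2 cost=6
4. q=(14,6) nearest=3 d=8 new=(8,6) → add node 4 parent=3 cost=8
5. q=(13,9) nearest=4 d=5 new=(10,8) → blocked by [9,11]×[6,9], reject
6. q=(13,1) nearest=4 d=5 new=(10,4) → add node 5 parent=4 cost=10
7. q=(0,5) nearest=1 d=2 new=(0,5) → add node 6 parent=1 cost=4
8. q=(4,17) nearest=3 d=11 new=(4,8) → add node 7 parent=3 cost=8
9. q=(15,9) nearest=5 d=5 new=(12,6) → add node 8 parent=5 cost=12
10. q=(3,3) nearest=1 d=1 new=(3,3) → add node 9 parent=1 cost=3
11. q=(13,6) nearest=8 d=1 new=(13,6) → add node 10 parent=8 cost=13

Node count: 11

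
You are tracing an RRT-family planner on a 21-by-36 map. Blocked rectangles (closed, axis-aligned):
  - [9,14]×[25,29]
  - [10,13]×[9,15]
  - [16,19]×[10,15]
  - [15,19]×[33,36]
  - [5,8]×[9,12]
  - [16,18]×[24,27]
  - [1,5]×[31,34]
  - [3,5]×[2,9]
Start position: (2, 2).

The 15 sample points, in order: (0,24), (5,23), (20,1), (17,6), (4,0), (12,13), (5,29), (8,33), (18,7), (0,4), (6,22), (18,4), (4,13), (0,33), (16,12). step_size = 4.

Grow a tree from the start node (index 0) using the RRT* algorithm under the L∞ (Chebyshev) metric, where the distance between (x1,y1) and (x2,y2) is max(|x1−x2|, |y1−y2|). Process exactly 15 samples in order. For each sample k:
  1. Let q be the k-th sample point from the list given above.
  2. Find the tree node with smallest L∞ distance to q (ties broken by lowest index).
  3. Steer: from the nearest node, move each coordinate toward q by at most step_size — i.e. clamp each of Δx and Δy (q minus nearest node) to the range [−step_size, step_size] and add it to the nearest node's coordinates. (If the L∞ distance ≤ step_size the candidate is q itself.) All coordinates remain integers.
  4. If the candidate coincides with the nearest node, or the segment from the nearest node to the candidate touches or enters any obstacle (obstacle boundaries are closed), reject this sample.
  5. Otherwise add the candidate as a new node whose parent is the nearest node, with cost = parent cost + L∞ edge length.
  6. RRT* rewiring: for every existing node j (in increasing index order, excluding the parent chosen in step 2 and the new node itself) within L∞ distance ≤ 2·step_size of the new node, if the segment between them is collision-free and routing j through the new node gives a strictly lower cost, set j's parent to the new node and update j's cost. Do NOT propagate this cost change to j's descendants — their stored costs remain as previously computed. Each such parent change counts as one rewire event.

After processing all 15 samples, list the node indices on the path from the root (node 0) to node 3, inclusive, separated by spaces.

Path: 0 2 3

1. q=(0,24) nearest=0 d=22 new=(0,6) → add node 1 parent=0 cost=4
2. q=(5,23) nearest=1 d=17 new=(4,10) → blocked by [3,5]×[2,9], reject
3. q=(20,1) nearest=0 d=18 new=(6,1) → add node 2 parent=0 cost=4
4. q=(17,6) nearest=2 d=11 new=(10,5) → add node 3 parent=2 cost=8
5. q=(4,0) nearest=0 d=2 new=(4,0) → add node 4 parent=0 cost=2
6. q=(12,13) nearest=3 d=8 new=(12,9) → blocked by [10,13]×[9,15], reject
7. q=(5,29) nearest=1 d=23 new=(4,10) → blocked by [3,5]×[2,9], reject
8. q=(8,33) nearest=1 d=27 new=(4,10) → blocked by [3,5]×[2,9], reject
9. q=(18,7) nearest=3 d=8 new=(14,7) → add node 5 parent=3 cost=12
10. q=(0,4) nearest=0 d=2 new=(0,4) → add node 6 parent=0 cost=2
11. q=(6,22) nearest=5 d=15 new=(10,11) → blocked by [10,13]×[9,15], reject
12. q=(18,4) nearest=5 d=4 new=(18,4) → add node 7 parent=5 cost=16
13. q=(4,13) nearest=1 d=7 new=(4,10) → blocked by [3,5]×[2,9], reject
14. q=(0,33) nearest=5 d=26 new=(10,11) → blocked by [10,13]×[9,15], reject
15. q=(16,12) nearest=5 d=5 new=(16,11) → blocked by [16,19]×[10,15], reject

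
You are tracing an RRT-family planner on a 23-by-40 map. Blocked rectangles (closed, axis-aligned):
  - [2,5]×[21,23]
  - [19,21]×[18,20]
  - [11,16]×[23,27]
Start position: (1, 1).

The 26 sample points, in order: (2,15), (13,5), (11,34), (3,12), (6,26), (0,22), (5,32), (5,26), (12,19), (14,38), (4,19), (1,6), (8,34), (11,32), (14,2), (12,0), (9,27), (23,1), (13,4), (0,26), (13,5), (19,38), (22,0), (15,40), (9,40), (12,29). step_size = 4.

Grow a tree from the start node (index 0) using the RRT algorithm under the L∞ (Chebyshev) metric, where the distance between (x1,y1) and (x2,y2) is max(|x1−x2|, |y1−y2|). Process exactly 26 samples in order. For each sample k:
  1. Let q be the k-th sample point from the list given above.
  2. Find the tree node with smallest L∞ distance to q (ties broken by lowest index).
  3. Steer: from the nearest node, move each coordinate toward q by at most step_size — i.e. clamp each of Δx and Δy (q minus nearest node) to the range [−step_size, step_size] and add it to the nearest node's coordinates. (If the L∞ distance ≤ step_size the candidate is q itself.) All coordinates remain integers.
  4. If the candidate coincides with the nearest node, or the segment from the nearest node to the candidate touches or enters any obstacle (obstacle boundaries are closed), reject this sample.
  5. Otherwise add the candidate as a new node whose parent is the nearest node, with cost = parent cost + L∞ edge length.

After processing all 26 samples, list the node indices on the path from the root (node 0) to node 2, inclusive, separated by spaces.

Path: 0 1 2

1. q=(2,15) nearest=0 d=14 new=(2,5) → add node 1 parent=0 cost=4
2. q=(13,5) nearest=1 d=11 new=(6,5) → add node 2 parent=1 cost=8
3. q=(11,34) nearest=1 d=29 new=(6,9) → add node 3 parent=1 cost=8
4. q=(3,12) nearest=3 d=3 new=(3,12) → add node 4 parent=3 cost=11
5. q=(6,26) nearest=4 d=14 new=(6,16) → add node 5 parent=4 cost=15
6. q=(0,22) nearest=5 d=6 new=(2,20) → add node 6 parent=5 cost=19
7. q=(5,32) nearest=6 d=12 new=(5,24) → blocked by [2,5]×[21,23], reject
8. q=(5,26) nearest=6 d=6 new=(5,24) → blocked by [2,5]×[21,23], reject
9. q=(12,19) nearest=5 d=6 new=(10,19) → add node 7 parent=5 cost=19
10. q=(14,38) nearest=6 d=18 new=(6,24) → blocked by [2,5]×[21,23], reject
11. q=(4,19) nearest=6 d=2 new=(4,19) → add node 8 parent=6 cost=21
12. q=(1,6) nearest=1 d=1 new=(1,6) → add node 9 parent=1 cost=5
13. q=(8,34) nearest=6 d=14 new=(6,24) → blocked by [2,5]×[21,23], reject
14. q=(11,32) nearest=6 d=12 new=(6,24) → blocked by [2,5]×[21,23], reject
15. q=(14,2) nearest=2 d=8 new=(10,2) → add node 10 parent=2 cost=12
16. q=(12,0) nearest=10 d=2 new=(12,0) → add node 11 parent=10 cost=14
17. q=(9,27) nearest=6 d=7 new=(6,24) → blocked by [2,5]×[21,23], reject
18. q=(23,1) nearest=11 d=11 new=(16,1) → add node 12 parent=11 cost=18
19. q=(13,4) nearest=10 d=3 new=(13,4) → add node 13 parent=10 cost=15
20. q=(0,26) nearest=6 d=6 new=(0,24) → add node 14 parent=6 cost=23
21. q=(13,5) nearest=13 d=1 new=(13,5) → add node 15 parent=13 cost=16
22. q=(19,38) nearest=6 d=18 new=(6,24) → blocked by [2,5]×[21,23], reject
23. q=(22,0) nearest=12 d=6 new=(20,0) → add node 16 parent=12 cost=22
24. q=(15,40) nearest=14 d=16 new=(4,28) → add node 17 parent=14 cost=27
25. q=(9,40) nearest=17 d=12 new=(8,32) → add node 18 parent=17 cost=31
26. q=(12,29) nearest=18 d=4 new=(12,29) → add node 19 parent=18 cost=35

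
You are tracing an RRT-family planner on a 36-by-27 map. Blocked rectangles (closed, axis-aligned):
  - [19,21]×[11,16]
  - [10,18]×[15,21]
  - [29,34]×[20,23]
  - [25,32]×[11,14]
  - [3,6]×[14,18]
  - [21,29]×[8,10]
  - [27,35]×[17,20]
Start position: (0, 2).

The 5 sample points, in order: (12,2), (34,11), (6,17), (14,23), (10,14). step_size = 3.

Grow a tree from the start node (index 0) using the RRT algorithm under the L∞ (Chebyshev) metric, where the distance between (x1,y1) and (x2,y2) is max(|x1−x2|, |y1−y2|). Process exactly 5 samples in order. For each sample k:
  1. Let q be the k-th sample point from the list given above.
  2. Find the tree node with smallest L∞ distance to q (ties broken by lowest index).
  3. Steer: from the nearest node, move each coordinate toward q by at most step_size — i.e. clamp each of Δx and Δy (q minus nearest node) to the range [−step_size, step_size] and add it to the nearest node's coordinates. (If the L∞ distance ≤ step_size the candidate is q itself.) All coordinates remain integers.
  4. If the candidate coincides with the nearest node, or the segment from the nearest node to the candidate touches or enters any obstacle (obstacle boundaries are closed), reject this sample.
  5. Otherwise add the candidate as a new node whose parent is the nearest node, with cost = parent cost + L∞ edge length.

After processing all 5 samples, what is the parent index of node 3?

1. q=(12,2) nearest=0 d=12 new=(3,2) → add node 1 parent=0 cost=3
2. q=(34,11) nearest=1 d=31 new=(6,5) → add node 2 parent=1 cost=6
3. q=(6,17) nearest=2 d=12 new=(6,8) → add node 3 parent=2 cost=9
4. q=(14,23) nearest=3 d=15 new=(9,11) → add node 4 parent=3 cost=12
5. q=(10,14) nearest=4 d=3 new=(10,14) → add node 5 parent=4 cost=15

Parent of node 3: 2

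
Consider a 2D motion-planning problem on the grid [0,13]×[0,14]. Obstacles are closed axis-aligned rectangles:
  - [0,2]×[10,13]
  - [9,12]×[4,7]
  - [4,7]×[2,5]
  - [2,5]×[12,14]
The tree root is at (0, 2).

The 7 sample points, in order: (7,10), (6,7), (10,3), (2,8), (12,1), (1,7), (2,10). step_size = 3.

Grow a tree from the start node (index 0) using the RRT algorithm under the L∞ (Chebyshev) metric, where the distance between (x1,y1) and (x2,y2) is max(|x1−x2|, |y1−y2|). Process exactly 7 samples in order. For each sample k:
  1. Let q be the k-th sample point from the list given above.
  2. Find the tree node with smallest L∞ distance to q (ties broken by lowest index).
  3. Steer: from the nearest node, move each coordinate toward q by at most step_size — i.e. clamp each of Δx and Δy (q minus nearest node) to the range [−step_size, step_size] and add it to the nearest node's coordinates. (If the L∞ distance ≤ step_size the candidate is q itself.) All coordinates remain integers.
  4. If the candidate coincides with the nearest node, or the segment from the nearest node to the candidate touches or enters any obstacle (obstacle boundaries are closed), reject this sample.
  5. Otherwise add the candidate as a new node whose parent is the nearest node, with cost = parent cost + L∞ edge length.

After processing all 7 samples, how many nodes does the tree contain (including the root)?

Node count: 5

1. q=(7,10) nearest=0 d=8 new=(3,5) → add node 1 parent=0 cost=3
2. q=(6,7) nearest=1 d=3 new=(6,7) → add node 2 parent=1 cost=6
3. q=(10,3) nearest=2 d=4 new=(9,4) → blocked by [9,12]×[4,7], reject
4. q=(2,8) nearest=1 d=3 new=(2,8) → add node 3 parent=1 cost=6
5. q=(12,1) nearest=2 d=6 new=(9,4) → blocked by [9,12]×[4,7], reject
6. q=(1,7) nearest=3 d=1 new=(1,7) → add node 4 parent=3 cost=7
7. q=(2,10) nearest=3 d=2 new=(2,10) → blocked by [0,2]×[10,13], reject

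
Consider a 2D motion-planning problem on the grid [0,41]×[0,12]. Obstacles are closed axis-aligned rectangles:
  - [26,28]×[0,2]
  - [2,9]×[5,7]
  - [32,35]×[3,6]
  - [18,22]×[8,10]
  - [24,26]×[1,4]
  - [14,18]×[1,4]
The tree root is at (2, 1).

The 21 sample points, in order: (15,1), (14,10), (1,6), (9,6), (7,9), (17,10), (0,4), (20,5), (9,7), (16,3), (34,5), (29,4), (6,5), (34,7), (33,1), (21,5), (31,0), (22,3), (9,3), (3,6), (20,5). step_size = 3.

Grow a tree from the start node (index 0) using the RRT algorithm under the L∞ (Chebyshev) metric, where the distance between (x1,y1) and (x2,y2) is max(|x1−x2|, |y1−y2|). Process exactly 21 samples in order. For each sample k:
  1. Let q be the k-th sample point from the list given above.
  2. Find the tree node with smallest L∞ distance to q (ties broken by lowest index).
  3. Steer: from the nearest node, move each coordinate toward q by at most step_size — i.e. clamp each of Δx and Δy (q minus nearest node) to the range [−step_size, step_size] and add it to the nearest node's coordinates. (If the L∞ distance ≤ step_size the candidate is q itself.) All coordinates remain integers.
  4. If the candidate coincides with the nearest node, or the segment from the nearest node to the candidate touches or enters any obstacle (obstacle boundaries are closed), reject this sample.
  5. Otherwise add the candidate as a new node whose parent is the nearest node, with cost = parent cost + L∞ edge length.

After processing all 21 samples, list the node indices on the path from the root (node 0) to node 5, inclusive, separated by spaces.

1. q=(15,1) nearest=0 d=13 new=(5,1) → add node 1 parent=0 cost=3
2. q=(14,10) nearest=1 d=9 new=(8,4) → add node 2 parent=1 cost=6
3. q=(1,6) nearest=0 d=5 new=(1,4) → add node 3 parent=0 cost=3
4. q=(9,6) nearest=2 d=2 new=(9,6) → blocked by [2,9]×[5,7], reject
5. q=(7,9) nearest=2 d=5 new=(7,7) → blocked by [2,9]×[5,7], reject
6. q=(17,10) nearest=2 d=9 new=(11,7) → blocked by [2,9]×[5,7], reject
7. q=(0,4) nearest=3 d=1 new=(0,4) → add node 4 parent=3 cost=4
8. q=(20,5) nearest=2 d=12 new=(11,5) → add node 5 parent=2 cost=9
9. q=(9,7) nearest=5 d=2 new=(9,7) → blocked by [2,9]×[5,7], reject
10. q=(16,3) nearest=5 d=5 new=(14,3) → blocked by [14,18]×[1,4], reject
11. q=(34,5) nearest=5 d=23 new=(14,5) → add node 6 parent=5 cost=12
12. q=(29,4) nearest=6 d=15 new=(17,4) → blocked by [14,18]×[1,4], reject
13. q=(6,5) nearest=2 d=2 new=(6,5) → blocked by [2,9]×[5,7], reject
14. q=(34,7) nearest=6 d=20 new=(17,7) → add node 7 parent=6 cost=15
15. q=(33,1) nearest=7 d=16 new=(20,4) → add node 8 parent=7 cost=18
16. q=(21,5) nearest=8 d=1 new=(21,5) → add node 9 parent=8 cost=19
17. q=(31,0) nearest=9 d=10 new=(24,2) → blocked by [24,26]×[1,4], reject
18. q=(22,3) nearest=8 d=2 new=(22,3) → add node 10 parent=8 cost=20
19. q=(9,3) nearest=2 d=1 new=(9,3) → add node 11 parent=2 cost=7
20. q=(3,6) nearest=3 d=2 new=(3,6) → blocked by [2,9]×[5,7], reject
21. q=(20,5) nearest=8 d=1 new=(20,5) → add node 12 parent=8 cost=19

Path: 0 1 2 5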